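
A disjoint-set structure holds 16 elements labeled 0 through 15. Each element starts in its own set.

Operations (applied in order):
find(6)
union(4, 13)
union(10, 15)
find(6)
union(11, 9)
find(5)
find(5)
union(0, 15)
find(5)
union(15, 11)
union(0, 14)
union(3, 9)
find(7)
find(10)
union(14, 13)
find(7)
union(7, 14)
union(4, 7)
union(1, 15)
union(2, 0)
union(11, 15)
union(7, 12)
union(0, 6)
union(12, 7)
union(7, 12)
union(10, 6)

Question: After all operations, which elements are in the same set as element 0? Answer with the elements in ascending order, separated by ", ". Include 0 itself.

Step 1: find(6) -> no change; set of 6 is {6}
Step 2: union(4, 13) -> merged; set of 4 now {4, 13}
Step 3: union(10, 15) -> merged; set of 10 now {10, 15}
Step 4: find(6) -> no change; set of 6 is {6}
Step 5: union(11, 9) -> merged; set of 11 now {9, 11}
Step 6: find(5) -> no change; set of 5 is {5}
Step 7: find(5) -> no change; set of 5 is {5}
Step 8: union(0, 15) -> merged; set of 0 now {0, 10, 15}
Step 9: find(5) -> no change; set of 5 is {5}
Step 10: union(15, 11) -> merged; set of 15 now {0, 9, 10, 11, 15}
Step 11: union(0, 14) -> merged; set of 0 now {0, 9, 10, 11, 14, 15}
Step 12: union(3, 9) -> merged; set of 3 now {0, 3, 9, 10, 11, 14, 15}
Step 13: find(7) -> no change; set of 7 is {7}
Step 14: find(10) -> no change; set of 10 is {0, 3, 9, 10, 11, 14, 15}
Step 15: union(14, 13) -> merged; set of 14 now {0, 3, 4, 9, 10, 11, 13, 14, 15}
Step 16: find(7) -> no change; set of 7 is {7}
Step 17: union(7, 14) -> merged; set of 7 now {0, 3, 4, 7, 9, 10, 11, 13, 14, 15}
Step 18: union(4, 7) -> already same set; set of 4 now {0, 3, 4, 7, 9, 10, 11, 13, 14, 15}
Step 19: union(1, 15) -> merged; set of 1 now {0, 1, 3, 4, 7, 9, 10, 11, 13, 14, 15}
Step 20: union(2, 0) -> merged; set of 2 now {0, 1, 2, 3, 4, 7, 9, 10, 11, 13, 14, 15}
Step 21: union(11, 15) -> already same set; set of 11 now {0, 1, 2, 3, 4, 7, 9, 10, 11, 13, 14, 15}
Step 22: union(7, 12) -> merged; set of 7 now {0, 1, 2, 3, 4, 7, 9, 10, 11, 12, 13, 14, 15}
Step 23: union(0, 6) -> merged; set of 0 now {0, 1, 2, 3, 4, 6, 7, 9, 10, 11, 12, 13, 14, 15}
Step 24: union(12, 7) -> already same set; set of 12 now {0, 1, 2, 3, 4, 6, 7, 9, 10, 11, 12, 13, 14, 15}
Step 25: union(7, 12) -> already same set; set of 7 now {0, 1, 2, 3, 4, 6, 7, 9, 10, 11, 12, 13, 14, 15}
Step 26: union(10, 6) -> already same set; set of 10 now {0, 1, 2, 3, 4, 6, 7, 9, 10, 11, 12, 13, 14, 15}
Component of 0: {0, 1, 2, 3, 4, 6, 7, 9, 10, 11, 12, 13, 14, 15}

Answer: 0, 1, 2, 3, 4, 6, 7, 9, 10, 11, 12, 13, 14, 15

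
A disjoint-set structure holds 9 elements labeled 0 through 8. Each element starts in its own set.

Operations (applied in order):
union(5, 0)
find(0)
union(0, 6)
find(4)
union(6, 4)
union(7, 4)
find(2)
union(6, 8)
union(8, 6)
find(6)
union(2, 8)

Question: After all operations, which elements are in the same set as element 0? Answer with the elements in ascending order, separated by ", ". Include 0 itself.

Step 1: union(5, 0) -> merged; set of 5 now {0, 5}
Step 2: find(0) -> no change; set of 0 is {0, 5}
Step 3: union(0, 6) -> merged; set of 0 now {0, 5, 6}
Step 4: find(4) -> no change; set of 4 is {4}
Step 5: union(6, 4) -> merged; set of 6 now {0, 4, 5, 6}
Step 6: union(7, 4) -> merged; set of 7 now {0, 4, 5, 6, 7}
Step 7: find(2) -> no change; set of 2 is {2}
Step 8: union(6, 8) -> merged; set of 6 now {0, 4, 5, 6, 7, 8}
Step 9: union(8, 6) -> already same set; set of 8 now {0, 4, 5, 6, 7, 8}
Step 10: find(6) -> no change; set of 6 is {0, 4, 5, 6, 7, 8}
Step 11: union(2, 8) -> merged; set of 2 now {0, 2, 4, 5, 6, 7, 8}
Component of 0: {0, 2, 4, 5, 6, 7, 8}

Answer: 0, 2, 4, 5, 6, 7, 8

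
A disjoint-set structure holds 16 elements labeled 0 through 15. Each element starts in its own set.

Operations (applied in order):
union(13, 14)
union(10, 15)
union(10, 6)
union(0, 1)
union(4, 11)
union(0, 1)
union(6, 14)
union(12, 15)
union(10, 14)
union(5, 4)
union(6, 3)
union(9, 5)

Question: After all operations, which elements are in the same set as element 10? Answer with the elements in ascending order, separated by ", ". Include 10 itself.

Answer: 3, 6, 10, 12, 13, 14, 15

Derivation:
Step 1: union(13, 14) -> merged; set of 13 now {13, 14}
Step 2: union(10, 15) -> merged; set of 10 now {10, 15}
Step 3: union(10, 6) -> merged; set of 10 now {6, 10, 15}
Step 4: union(0, 1) -> merged; set of 0 now {0, 1}
Step 5: union(4, 11) -> merged; set of 4 now {4, 11}
Step 6: union(0, 1) -> already same set; set of 0 now {0, 1}
Step 7: union(6, 14) -> merged; set of 6 now {6, 10, 13, 14, 15}
Step 8: union(12, 15) -> merged; set of 12 now {6, 10, 12, 13, 14, 15}
Step 9: union(10, 14) -> already same set; set of 10 now {6, 10, 12, 13, 14, 15}
Step 10: union(5, 4) -> merged; set of 5 now {4, 5, 11}
Step 11: union(6, 3) -> merged; set of 6 now {3, 6, 10, 12, 13, 14, 15}
Step 12: union(9, 5) -> merged; set of 9 now {4, 5, 9, 11}
Component of 10: {3, 6, 10, 12, 13, 14, 15}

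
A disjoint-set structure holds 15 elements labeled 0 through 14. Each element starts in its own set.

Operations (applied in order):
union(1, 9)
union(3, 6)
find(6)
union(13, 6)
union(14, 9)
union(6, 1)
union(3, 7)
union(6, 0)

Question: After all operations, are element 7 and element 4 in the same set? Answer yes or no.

Step 1: union(1, 9) -> merged; set of 1 now {1, 9}
Step 2: union(3, 6) -> merged; set of 3 now {3, 6}
Step 3: find(6) -> no change; set of 6 is {3, 6}
Step 4: union(13, 6) -> merged; set of 13 now {3, 6, 13}
Step 5: union(14, 9) -> merged; set of 14 now {1, 9, 14}
Step 6: union(6, 1) -> merged; set of 6 now {1, 3, 6, 9, 13, 14}
Step 7: union(3, 7) -> merged; set of 3 now {1, 3, 6, 7, 9, 13, 14}
Step 8: union(6, 0) -> merged; set of 6 now {0, 1, 3, 6, 7, 9, 13, 14}
Set of 7: {0, 1, 3, 6, 7, 9, 13, 14}; 4 is not a member.

Answer: no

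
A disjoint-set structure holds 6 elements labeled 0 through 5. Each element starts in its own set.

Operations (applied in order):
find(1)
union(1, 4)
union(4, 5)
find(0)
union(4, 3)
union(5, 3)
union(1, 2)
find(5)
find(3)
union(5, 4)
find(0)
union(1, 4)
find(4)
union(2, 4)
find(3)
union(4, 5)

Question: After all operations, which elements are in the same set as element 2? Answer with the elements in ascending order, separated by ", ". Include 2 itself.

Step 1: find(1) -> no change; set of 1 is {1}
Step 2: union(1, 4) -> merged; set of 1 now {1, 4}
Step 3: union(4, 5) -> merged; set of 4 now {1, 4, 5}
Step 4: find(0) -> no change; set of 0 is {0}
Step 5: union(4, 3) -> merged; set of 4 now {1, 3, 4, 5}
Step 6: union(5, 3) -> already same set; set of 5 now {1, 3, 4, 5}
Step 7: union(1, 2) -> merged; set of 1 now {1, 2, 3, 4, 5}
Step 8: find(5) -> no change; set of 5 is {1, 2, 3, 4, 5}
Step 9: find(3) -> no change; set of 3 is {1, 2, 3, 4, 5}
Step 10: union(5, 4) -> already same set; set of 5 now {1, 2, 3, 4, 5}
Step 11: find(0) -> no change; set of 0 is {0}
Step 12: union(1, 4) -> already same set; set of 1 now {1, 2, 3, 4, 5}
Step 13: find(4) -> no change; set of 4 is {1, 2, 3, 4, 5}
Step 14: union(2, 4) -> already same set; set of 2 now {1, 2, 3, 4, 5}
Step 15: find(3) -> no change; set of 3 is {1, 2, 3, 4, 5}
Step 16: union(4, 5) -> already same set; set of 4 now {1, 2, 3, 4, 5}
Component of 2: {1, 2, 3, 4, 5}

Answer: 1, 2, 3, 4, 5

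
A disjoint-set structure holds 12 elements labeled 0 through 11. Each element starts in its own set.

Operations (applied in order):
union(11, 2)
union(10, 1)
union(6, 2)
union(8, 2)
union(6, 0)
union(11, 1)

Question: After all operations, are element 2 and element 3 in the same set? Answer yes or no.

Step 1: union(11, 2) -> merged; set of 11 now {2, 11}
Step 2: union(10, 1) -> merged; set of 10 now {1, 10}
Step 3: union(6, 2) -> merged; set of 6 now {2, 6, 11}
Step 4: union(8, 2) -> merged; set of 8 now {2, 6, 8, 11}
Step 5: union(6, 0) -> merged; set of 6 now {0, 2, 6, 8, 11}
Step 6: union(11, 1) -> merged; set of 11 now {0, 1, 2, 6, 8, 10, 11}
Set of 2: {0, 1, 2, 6, 8, 10, 11}; 3 is not a member.

Answer: no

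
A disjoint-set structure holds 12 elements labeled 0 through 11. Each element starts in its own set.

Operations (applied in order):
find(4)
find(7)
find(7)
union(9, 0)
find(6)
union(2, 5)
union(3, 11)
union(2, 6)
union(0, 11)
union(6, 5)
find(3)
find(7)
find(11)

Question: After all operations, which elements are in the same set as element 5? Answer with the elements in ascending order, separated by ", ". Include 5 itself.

Step 1: find(4) -> no change; set of 4 is {4}
Step 2: find(7) -> no change; set of 7 is {7}
Step 3: find(7) -> no change; set of 7 is {7}
Step 4: union(9, 0) -> merged; set of 9 now {0, 9}
Step 5: find(6) -> no change; set of 6 is {6}
Step 6: union(2, 5) -> merged; set of 2 now {2, 5}
Step 7: union(3, 11) -> merged; set of 3 now {3, 11}
Step 8: union(2, 6) -> merged; set of 2 now {2, 5, 6}
Step 9: union(0, 11) -> merged; set of 0 now {0, 3, 9, 11}
Step 10: union(6, 5) -> already same set; set of 6 now {2, 5, 6}
Step 11: find(3) -> no change; set of 3 is {0, 3, 9, 11}
Step 12: find(7) -> no change; set of 7 is {7}
Step 13: find(11) -> no change; set of 11 is {0, 3, 9, 11}
Component of 5: {2, 5, 6}

Answer: 2, 5, 6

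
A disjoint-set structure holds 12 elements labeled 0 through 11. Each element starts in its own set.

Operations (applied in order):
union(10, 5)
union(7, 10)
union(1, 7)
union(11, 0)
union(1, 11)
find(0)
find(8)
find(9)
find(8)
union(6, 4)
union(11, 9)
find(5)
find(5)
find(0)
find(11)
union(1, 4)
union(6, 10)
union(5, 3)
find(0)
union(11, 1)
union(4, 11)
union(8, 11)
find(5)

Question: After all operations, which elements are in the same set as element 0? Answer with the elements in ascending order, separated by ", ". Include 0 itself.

Step 1: union(10, 5) -> merged; set of 10 now {5, 10}
Step 2: union(7, 10) -> merged; set of 7 now {5, 7, 10}
Step 3: union(1, 7) -> merged; set of 1 now {1, 5, 7, 10}
Step 4: union(11, 0) -> merged; set of 11 now {0, 11}
Step 5: union(1, 11) -> merged; set of 1 now {0, 1, 5, 7, 10, 11}
Step 6: find(0) -> no change; set of 0 is {0, 1, 5, 7, 10, 11}
Step 7: find(8) -> no change; set of 8 is {8}
Step 8: find(9) -> no change; set of 9 is {9}
Step 9: find(8) -> no change; set of 8 is {8}
Step 10: union(6, 4) -> merged; set of 6 now {4, 6}
Step 11: union(11, 9) -> merged; set of 11 now {0, 1, 5, 7, 9, 10, 11}
Step 12: find(5) -> no change; set of 5 is {0, 1, 5, 7, 9, 10, 11}
Step 13: find(5) -> no change; set of 5 is {0, 1, 5, 7, 9, 10, 11}
Step 14: find(0) -> no change; set of 0 is {0, 1, 5, 7, 9, 10, 11}
Step 15: find(11) -> no change; set of 11 is {0, 1, 5, 7, 9, 10, 11}
Step 16: union(1, 4) -> merged; set of 1 now {0, 1, 4, 5, 6, 7, 9, 10, 11}
Step 17: union(6, 10) -> already same set; set of 6 now {0, 1, 4, 5, 6, 7, 9, 10, 11}
Step 18: union(5, 3) -> merged; set of 5 now {0, 1, 3, 4, 5, 6, 7, 9, 10, 11}
Step 19: find(0) -> no change; set of 0 is {0, 1, 3, 4, 5, 6, 7, 9, 10, 11}
Step 20: union(11, 1) -> already same set; set of 11 now {0, 1, 3, 4, 5, 6, 7, 9, 10, 11}
Step 21: union(4, 11) -> already same set; set of 4 now {0, 1, 3, 4, 5, 6, 7, 9, 10, 11}
Step 22: union(8, 11) -> merged; set of 8 now {0, 1, 3, 4, 5, 6, 7, 8, 9, 10, 11}
Step 23: find(5) -> no change; set of 5 is {0, 1, 3, 4, 5, 6, 7, 8, 9, 10, 11}
Component of 0: {0, 1, 3, 4, 5, 6, 7, 8, 9, 10, 11}

Answer: 0, 1, 3, 4, 5, 6, 7, 8, 9, 10, 11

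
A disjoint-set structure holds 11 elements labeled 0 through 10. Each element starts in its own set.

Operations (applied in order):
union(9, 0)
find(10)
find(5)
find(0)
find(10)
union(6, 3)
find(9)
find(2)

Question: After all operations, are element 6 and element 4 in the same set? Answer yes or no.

Answer: no

Derivation:
Step 1: union(9, 0) -> merged; set of 9 now {0, 9}
Step 2: find(10) -> no change; set of 10 is {10}
Step 3: find(5) -> no change; set of 5 is {5}
Step 4: find(0) -> no change; set of 0 is {0, 9}
Step 5: find(10) -> no change; set of 10 is {10}
Step 6: union(6, 3) -> merged; set of 6 now {3, 6}
Step 7: find(9) -> no change; set of 9 is {0, 9}
Step 8: find(2) -> no change; set of 2 is {2}
Set of 6: {3, 6}; 4 is not a member.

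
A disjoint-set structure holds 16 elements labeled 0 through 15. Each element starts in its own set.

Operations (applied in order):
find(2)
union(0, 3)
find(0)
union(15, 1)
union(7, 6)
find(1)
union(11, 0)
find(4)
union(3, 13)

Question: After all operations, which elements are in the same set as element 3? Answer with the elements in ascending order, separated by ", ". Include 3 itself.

Answer: 0, 3, 11, 13

Derivation:
Step 1: find(2) -> no change; set of 2 is {2}
Step 2: union(0, 3) -> merged; set of 0 now {0, 3}
Step 3: find(0) -> no change; set of 0 is {0, 3}
Step 4: union(15, 1) -> merged; set of 15 now {1, 15}
Step 5: union(7, 6) -> merged; set of 7 now {6, 7}
Step 6: find(1) -> no change; set of 1 is {1, 15}
Step 7: union(11, 0) -> merged; set of 11 now {0, 3, 11}
Step 8: find(4) -> no change; set of 4 is {4}
Step 9: union(3, 13) -> merged; set of 3 now {0, 3, 11, 13}
Component of 3: {0, 3, 11, 13}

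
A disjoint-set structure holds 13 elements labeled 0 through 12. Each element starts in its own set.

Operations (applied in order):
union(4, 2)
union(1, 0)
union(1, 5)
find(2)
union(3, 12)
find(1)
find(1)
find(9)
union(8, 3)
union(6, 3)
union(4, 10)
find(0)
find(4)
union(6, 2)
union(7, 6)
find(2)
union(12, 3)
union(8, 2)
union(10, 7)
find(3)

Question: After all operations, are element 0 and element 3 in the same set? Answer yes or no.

Answer: no

Derivation:
Step 1: union(4, 2) -> merged; set of 4 now {2, 4}
Step 2: union(1, 0) -> merged; set of 1 now {0, 1}
Step 3: union(1, 5) -> merged; set of 1 now {0, 1, 5}
Step 4: find(2) -> no change; set of 2 is {2, 4}
Step 5: union(3, 12) -> merged; set of 3 now {3, 12}
Step 6: find(1) -> no change; set of 1 is {0, 1, 5}
Step 7: find(1) -> no change; set of 1 is {0, 1, 5}
Step 8: find(9) -> no change; set of 9 is {9}
Step 9: union(8, 3) -> merged; set of 8 now {3, 8, 12}
Step 10: union(6, 3) -> merged; set of 6 now {3, 6, 8, 12}
Step 11: union(4, 10) -> merged; set of 4 now {2, 4, 10}
Step 12: find(0) -> no change; set of 0 is {0, 1, 5}
Step 13: find(4) -> no change; set of 4 is {2, 4, 10}
Step 14: union(6, 2) -> merged; set of 6 now {2, 3, 4, 6, 8, 10, 12}
Step 15: union(7, 6) -> merged; set of 7 now {2, 3, 4, 6, 7, 8, 10, 12}
Step 16: find(2) -> no change; set of 2 is {2, 3, 4, 6, 7, 8, 10, 12}
Step 17: union(12, 3) -> already same set; set of 12 now {2, 3, 4, 6, 7, 8, 10, 12}
Step 18: union(8, 2) -> already same set; set of 8 now {2, 3, 4, 6, 7, 8, 10, 12}
Step 19: union(10, 7) -> already same set; set of 10 now {2, 3, 4, 6, 7, 8, 10, 12}
Step 20: find(3) -> no change; set of 3 is {2, 3, 4, 6, 7, 8, 10, 12}
Set of 0: {0, 1, 5}; 3 is not a member.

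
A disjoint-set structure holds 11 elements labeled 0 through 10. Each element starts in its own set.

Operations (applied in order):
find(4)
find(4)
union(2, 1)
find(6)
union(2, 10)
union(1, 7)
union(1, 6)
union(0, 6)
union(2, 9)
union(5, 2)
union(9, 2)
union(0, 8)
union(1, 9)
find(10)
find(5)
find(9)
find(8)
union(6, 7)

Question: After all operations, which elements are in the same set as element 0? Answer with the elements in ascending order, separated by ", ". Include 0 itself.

Answer: 0, 1, 2, 5, 6, 7, 8, 9, 10

Derivation:
Step 1: find(4) -> no change; set of 4 is {4}
Step 2: find(4) -> no change; set of 4 is {4}
Step 3: union(2, 1) -> merged; set of 2 now {1, 2}
Step 4: find(6) -> no change; set of 6 is {6}
Step 5: union(2, 10) -> merged; set of 2 now {1, 2, 10}
Step 6: union(1, 7) -> merged; set of 1 now {1, 2, 7, 10}
Step 7: union(1, 6) -> merged; set of 1 now {1, 2, 6, 7, 10}
Step 8: union(0, 6) -> merged; set of 0 now {0, 1, 2, 6, 7, 10}
Step 9: union(2, 9) -> merged; set of 2 now {0, 1, 2, 6, 7, 9, 10}
Step 10: union(5, 2) -> merged; set of 5 now {0, 1, 2, 5, 6, 7, 9, 10}
Step 11: union(9, 2) -> already same set; set of 9 now {0, 1, 2, 5, 6, 7, 9, 10}
Step 12: union(0, 8) -> merged; set of 0 now {0, 1, 2, 5, 6, 7, 8, 9, 10}
Step 13: union(1, 9) -> already same set; set of 1 now {0, 1, 2, 5, 6, 7, 8, 9, 10}
Step 14: find(10) -> no change; set of 10 is {0, 1, 2, 5, 6, 7, 8, 9, 10}
Step 15: find(5) -> no change; set of 5 is {0, 1, 2, 5, 6, 7, 8, 9, 10}
Step 16: find(9) -> no change; set of 9 is {0, 1, 2, 5, 6, 7, 8, 9, 10}
Step 17: find(8) -> no change; set of 8 is {0, 1, 2, 5, 6, 7, 8, 9, 10}
Step 18: union(6, 7) -> already same set; set of 6 now {0, 1, 2, 5, 6, 7, 8, 9, 10}
Component of 0: {0, 1, 2, 5, 6, 7, 8, 9, 10}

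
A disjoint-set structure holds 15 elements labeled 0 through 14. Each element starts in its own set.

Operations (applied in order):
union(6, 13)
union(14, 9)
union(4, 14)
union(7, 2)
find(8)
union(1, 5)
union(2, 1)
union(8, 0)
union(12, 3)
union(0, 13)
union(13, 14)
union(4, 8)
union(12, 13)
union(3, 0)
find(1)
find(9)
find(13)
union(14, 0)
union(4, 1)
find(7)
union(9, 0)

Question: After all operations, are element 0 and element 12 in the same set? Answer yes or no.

Answer: yes

Derivation:
Step 1: union(6, 13) -> merged; set of 6 now {6, 13}
Step 2: union(14, 9) -> merged; set of 14 now {9, 14}
Step 3: union(4, 14) -> merged; set of 4 now {4, 9, 14}
Step 4: union(7, 2) -> merged; set of 7 now {2, 7}
Step 5: find(8) -> no change; set of 8 is {8}
Step 6: union(1, 5) -> merged; set of 1 now {1, 5}
Step 7: union(2, 1) -> merged; set of 2 now {1, 2, 5, 7}
Step 8: union(8, 0) -> merged; set of 8 now {0, 8}
Step 9: union(12, 3) -> merged; set of 12 now {3, 12}
Step 10: union(0, 13) -> merged; set of 0 now {0, 6, 8, 13}
Step 11: union(13, 14) -> merged; set of 13 now {0, 4, 6, 8, 9, 13, 14}
Step 12: union(4, 8) -> already same set; set of 4 now {0, 4, 6, 8, 9, 13, 14}
Step 13: union(12, 13) -> merged; set of 12 now {0, 3, 4, 6, 8, 9, 12, 13, 14}
Step 14: union(3, 0) -> already same set; set of 3 now {0, 3, 4, 6, 8, 9, 12, 13, 14}
Step 15: find(1) -> no change; set of 1 is {1, 2, 5, 7}
Step 16: find(9) -> no change; set of 9 is {0, 3, 4, 6, 8, 9, 12, 13, 14}
Step 17: find(13) -> no change; set of 13 is {0, 3, 4, 6, 8, 9, 12, 13, 14}
Step 18: union(14, 0) -> already same set; set of 14 now {0, 3, 4, 6, 8, 9, 12, 13, 14}
Step 19: union(4, 1) -> merged; set of 4 now {0, 1, 2, 3, 4, 5, 6, 7, 8, 9, 12, 13, 14}
Step 20: find(7) -> no change; set of 7 is {0, 1, 2, 3, 4, 5, 6, 7, 8, 9, 12, 13, 14}
Step 21: union(9, 0) -> already same set; set of 9 now {0, 1, 2, 3, 4, 5, 6, 7, 8, 9, 12, 13, 14}
Set of 0: {0, 1, 2, 3, 4, 5, 6, 7, 8, 9, 12, 13, 14}; 12 is a member.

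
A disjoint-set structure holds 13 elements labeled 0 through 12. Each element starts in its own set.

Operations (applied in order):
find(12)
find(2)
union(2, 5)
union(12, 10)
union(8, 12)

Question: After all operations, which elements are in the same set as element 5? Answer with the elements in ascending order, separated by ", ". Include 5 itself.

Step 1: find(12) -> no change; set of 12 is {12}
Step 2: find(2) -> no change; set of 2 is {2}
Step 3: union(2, 5) -> merged; set of 2 now {2, 5}
Step 4: union(12, 10) -> merged; set of 12 now {10, 12}
Step 5: union(8, 12) -> merged; set of 8 now {8, 10, 12}
Component of 5: {2, 5}

Answer: 2, 5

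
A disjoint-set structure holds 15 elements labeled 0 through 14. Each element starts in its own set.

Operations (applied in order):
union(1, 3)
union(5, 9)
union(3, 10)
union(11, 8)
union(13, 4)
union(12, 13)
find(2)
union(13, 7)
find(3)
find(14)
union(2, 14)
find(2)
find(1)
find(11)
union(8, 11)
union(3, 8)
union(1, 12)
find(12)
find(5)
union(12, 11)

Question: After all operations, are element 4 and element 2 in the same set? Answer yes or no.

Answer: no

Derivation:
Step 1: union(1, 3) -> merged; set of 1 now {1, 3}
Step 2: union(5, 9) -> merged; set of 5 now {5, 9}
Step 3: union(3, 10) -> merged; set of 3 now {1, 3, 10}
Step 4: union(11, 8) -> merged; set of 11 now {8, 11}
Step 5: union(13, 4) -> merged; set of 13 now {4, 13}
Step 6: union(12, 13) -> merged; set of 12 now {4, 12, 13}
Step 7: find(2) -> no change; set of 2 is {2}
Step 8: union(13, 7) -> merged; set of 13 now {4, 7, 12, 13}
Step 9: find(3) -> no change; set of 3 is {1, 3, 10}
Step 10: find(14) -> no change; set of 14 is {14}
Step 11: union(2, 14) -> merged; set of 2 now {2, 14}
Step 12: find(2) -> no change; set of 2 is {2, 14}
Step 13: find(1) -> no change; set of 1 is {1, 3, 10}
Step 14: find(11) -> no change; set of 11 is {8, 11}
Step 15: union(8, 11) -> already same set; set of 8 now {8, 11}
Step 16: union(3, 8) -> merged; set of 3 now {1, 3, 8, 10, 11}
Step 17: union(1, 12) -> merged; set of 1 now {1, 3, 4, 7, 8, 10, 11, 12, 13}
Step 18: find(12) -> no change; set of 12 is {1, 3, 4, 7, 8, 10, 11, 12, 13}
Step 19: find(5) -> no change; set of 5 is {5, 9}
Step 20: union(12, 11) -> already same set; set of 12 now {1, 3, 4, 7, 8, 10, 11, 12, 13}
Set of 4: {1, 3, 4, 7, 8, 10, 11, 12, 13}; 2 is not a member.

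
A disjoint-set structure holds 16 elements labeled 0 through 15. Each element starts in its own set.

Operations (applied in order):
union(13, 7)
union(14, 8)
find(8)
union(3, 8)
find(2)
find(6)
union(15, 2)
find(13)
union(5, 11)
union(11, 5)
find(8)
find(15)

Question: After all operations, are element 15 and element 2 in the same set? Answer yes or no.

Answer: yes

Derivation:
Step 1: union(13, 7) -> merged; set of 13 now {7, 13}
Step 2: union(14, 8) -> merged; set of 14 now {8, 14}
Step 3: find(8) -> no change; set of 8 is {8, 14}
Step 4: union(3, 8) -> merged; set of 3 now {3, 8, 14}
Step 5: find(2) -> no change; set of 2 is {2}
Step 6: find(6) -> no change; set of 6 is {6}
Step 7: union(15, 2) -> merged; set of 15 now {2, 15}
Step 8: find(13) -> no change; set of 13 is {7, 13}
Step 9: union(5, 11) -> merged; set of 5 now {5, 11}
Step 10: union(11, 5) -> already same set; set of 11 now {5, 11}
Step 11: find(8) -> no change; set of 8 is {3, 8, 14}
Step 12: find(15) -> no change; set of 15 is {2, 15}
Set of 15: {2, 15}; 2 is a member.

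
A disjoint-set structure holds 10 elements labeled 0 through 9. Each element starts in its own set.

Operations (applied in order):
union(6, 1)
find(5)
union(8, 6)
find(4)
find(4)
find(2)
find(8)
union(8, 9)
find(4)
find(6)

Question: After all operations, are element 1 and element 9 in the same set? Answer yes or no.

Step 1: union(6, 1) -> merged; set of 6 now {1, 6}
Step 2: find(5) -> no change; set of 5 is {5}
Step 3: union(8, 6) -> merged; set of 8 now {1, 6, 8}
Step 4: find(4) -> no change; set of 4 is {4}
Step 5: find(4) -> no change; set of 4 is {4}
Step 6: find(2) -> no change; set of 2 is {2}
Step 7: find(8) -> no change; set of 8 is {1, 6, 8}
Step 8: union(8, 9) -> merged; set of 8 now {1, 6, 8, 9}
Step 9: find(4) -> no change; set of 4 is {4}
Step 10: find(6) -> no change; set of 6 is {1, 6, 8, 9}
Set of 1: {1, 6, 8, 9}; 9 is a member.

Answer: yes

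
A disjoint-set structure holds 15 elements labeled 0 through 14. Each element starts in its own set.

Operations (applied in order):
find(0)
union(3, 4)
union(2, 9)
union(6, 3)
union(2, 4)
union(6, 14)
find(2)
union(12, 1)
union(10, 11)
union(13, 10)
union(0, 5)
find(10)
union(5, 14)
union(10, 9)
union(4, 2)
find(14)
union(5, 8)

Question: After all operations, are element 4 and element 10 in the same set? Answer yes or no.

Step 1: find(0) -> no change; set of 0 is {0}
Step 2: union(3, 4) -> merged; set of 3 now {3, 4}
Step 3: union(2, 9) -> merged; set of 2 now {2, 9}
Step 4: union(6, 3) -> merged; set of 6 now {3, 4, 6}
Step 5: union(2, 4) -> merged; set of 2 now {2, 3, 4, 6, 9}
Step 6: union(6, 14) -> merged; set of 6 now {2, 3, 4, 6, 9, 14}
Step 7: find(2) -> no change; set of 2 is {2, 3, 4, 6, 9, 14}
Step 8: union(12, 1) -> merged; set of 12 now {1, 12}
Step 9: union(10, 11) -> merged; set of 10 now {10, 11}
Step 10: union(13, 10) -> merged; set of 13 now {10, 11, 13}
Step 11: union(0, 5) -> merged; set of 0 now {0, 5}
Step 12: find(10) -> no change; set of 10 is {10, 11, 13}
Step 13: union(5, 14) -> merged; set of 5 now {0, 2, 3, 4, 5, 6, 9, 14}
Step 14: union(10, 9) -> merged; set of 10 now {0, 2, 3, 4, 5, 6, 9, 10, 11, 13, 14}
Step 15: union(4, 2) -> already same set; set of 4 now {0, 2, 3, 4, 5, 6, 9, 10, 11, 13, 14}
Step 16: find(14) -> no change; set of 14 is {0, 2, 3, 4, 5, 6, 9, 10, 11, 13, 14}
Step 17: union(5, 8) -> merged; set of 5 now {0, 2, 3, 4, 5, 6, 8, 9, 10, 11, 13, 14}
Set of 4: {0, 2, 3, 4, 5, 6, 8, 9, 10, 11, 13, 14}; 10 is a member.

Answer: yes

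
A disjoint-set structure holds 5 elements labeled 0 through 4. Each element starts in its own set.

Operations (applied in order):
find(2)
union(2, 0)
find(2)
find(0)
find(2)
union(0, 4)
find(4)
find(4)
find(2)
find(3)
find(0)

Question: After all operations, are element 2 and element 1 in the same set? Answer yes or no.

Answer: no

Derivation:
Step 1: find(2) -> no change; set of 2 is {2}
Step 2: union(2, 0) -> merged; set of 2 now {0, 2}
Step 3: find(2) -> no change; set of 2 is {0, 2}
Step 4: find(0) -> no change; set of 0 is {0, 2}
Step 5: find(2) -> no change; set of 2 is {0, 2}
Step 6: union(0, 4) -> merged; set of 0 now {0, 2, 4}
Step 7: find(4) -> no change; set of 4 is {0, 2, 4}
Step 8: find(4) -> no change; set of 4 is {0, 2, 4}
Step 9: find(2) -> no change; set of 2 is {0, 2, 4}
Step 10: find(3) -> no change; set of 3 is {3}
Step 11: find(0) -> no change; set of 0 is {0, 2, 4}
Set of 2: {0, 2, 4}; 1 is not a member.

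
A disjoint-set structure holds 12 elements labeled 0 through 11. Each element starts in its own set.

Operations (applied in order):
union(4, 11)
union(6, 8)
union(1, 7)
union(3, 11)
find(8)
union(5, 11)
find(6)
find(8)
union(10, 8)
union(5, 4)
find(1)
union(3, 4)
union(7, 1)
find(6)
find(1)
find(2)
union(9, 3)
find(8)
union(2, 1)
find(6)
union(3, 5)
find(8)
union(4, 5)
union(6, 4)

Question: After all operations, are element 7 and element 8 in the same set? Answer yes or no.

Step 1: union(4, 11) -> merged; set of 4 now {4, 11}
Step 2: union(6, 8) -> merged; set of 6 now {6, 8}
Step 3: union(1, 7) -> merged; set of 1 now {1, 7}
Step 4: union(3, 11) -> merged; set of 3 now {3, 4, 11}
Step 5: find(8) -> no change; set of 8 is {6, 8}
Step 6: union(5, 11) -> merged; set of 5 now {3, 4, 5, 11}
Step 7: find(6) -> no change; set of 6 is {6, 8}
Step 8: find(8) -> no change; set of 8 is {6, 8}
Step 9: union(10, 8) -> merged; set of 10 now {6, 8, 10}
Step 10: union(5, 4) -> already same set; set of 5 now {3, 4, 5, 11}
Step 11: find(1) -> no change; set of 1 is {1, 7}
Step 12: union(3, 4) -> already same set; set of 3 now {3, 4, 5, 11}
Step 13: union(7, 1) -> already same set; set of 7 now {1, 7}
Step 14: find(6) -> no change; set of 6 is {6, 8, 10}
Step 15: find(1) -> no change; set of 1 is {1, 7}
Step 16: find(2) -> no change; set of 2 is {2}
Step 17: union(9, 3) -> merged; set of 9 now {3, 4, 5, 9, 11}
Step 18: find(8) -> no change; set of 8 is {6, 8, 10}
Step 19: union(2, 1) -> merged; set of 2 now {1, 2, 7}
Step 20: find(6) -> no change; set of 6 is {6, 8, 10}
Step 21: union(3, 5) -> already same set; set of 3 now {3, 4, 5, 9, 11}
Step 22: find(8) -> no change; set of 8 is {6, 8, 10}
Step 23: union(4, 5) -> already same set; set of 4 now {3, 4, 5, 9, 11}
Step 24: union(6, 4) -> merged; set of 6 now {3, 4, 5, 6, 8, 9, 10, 11}
Set of 7: {1, 2, 7}; 8 is not a member.

Answer: no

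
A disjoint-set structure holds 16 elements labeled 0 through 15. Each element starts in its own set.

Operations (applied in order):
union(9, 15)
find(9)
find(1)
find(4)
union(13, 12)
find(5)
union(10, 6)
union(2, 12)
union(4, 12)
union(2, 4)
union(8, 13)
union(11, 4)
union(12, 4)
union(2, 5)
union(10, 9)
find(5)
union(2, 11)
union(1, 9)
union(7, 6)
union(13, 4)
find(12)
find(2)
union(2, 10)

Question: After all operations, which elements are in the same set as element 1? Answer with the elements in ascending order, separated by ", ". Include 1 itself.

Answer: 1, 2, 4, 5, 6, 7, 8, 9, 10, 11, 12, 13, 15

Derivation:
Step 1: union(9, 15) -> merged; set of 9 now {9, 15}
Step 2: find(9) -> no change; set of 9 is {9, 15}
Step 3: find(1) -> no change; set of 1 is {1}
Step 4: find(4) -> no change; set of 4 is {4}
Step 5: union(13, 12) -> merged; set of 13 now {12, 13}
Step 6: find(5) -> no change; set of 5 is {5}
Step 7: union(10, 6) -> merged; set of 10 now {6, 10}
Step 8: union(2, 12) -> merged; set of 2 now {2, 12, 13}
Step 9: union(4, 12) -> merged; set of 4 now {2, 4, 12, 13}
Step 10: union(2, 4) -> already same set; set of 2 now {2, 4, 12, 13}
Step 11: union(8, 13) -> merged; set of 8 now {2, 4, 8, 12, 13}
Step 12: union(11, 4) -> merged; set of 11 now {2, 4, 8, 11, 12, 13}
Step 13: union(12, 4) -> already same set; set of 12 now {2, 4, 8, 11, 12, 13}
Step 14: union(2, 5) -> merged; set of 2 now {2, 4, 5, 8, 11, 12, 13}
Step 15: union(10, 9) -> merged; set of 10 now {6, 9, 10, 15}
Step 16: find(5) -> no change; set of 5 is {2, 4, 5, 8, 11, 12, 13}
Step 17: union(2, 11) -> already same set; set of 2 now {2, 4, 5, 8, 11, 12, 13}
Step 18: union(1, 9) -> merged; set of 1 now {1, 6, 9, 10, 15}
Step 19: union(7, 6) -> merged; set of 7 now {1, 6, 7, 9, 10, 15}
Step 20: union(13, 4) -> already same set; set of 13 now {2, 4, 5, 8, 11, 12, 13}
Step 21: find(12) -> no change; set of 12 is {2, 4, 5, 8, 11, 12, 13}
Step 22: find(2) -> no change; set of 2 is {2, 4, 5, 8, 11, 12, 13}
Step 23: union(2, 10) -> merged; set of 2 now {1, 2, 4, 5, 6, 7, 8, 9, 10, 11, 12, 13, 15}
Component of 1: {1, 2, 4, 5, 6, 7, 8, 9, 10, 11, 12, 13, 15}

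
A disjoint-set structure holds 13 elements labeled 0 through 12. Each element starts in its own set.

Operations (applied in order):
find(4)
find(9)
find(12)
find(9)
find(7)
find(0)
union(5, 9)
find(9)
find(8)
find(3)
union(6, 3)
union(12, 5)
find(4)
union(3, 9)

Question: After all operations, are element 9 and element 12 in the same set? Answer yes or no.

Answer: yes

Derivation:
Step 1: find(4) -> no change; set of 4 is {4}
Step 2: find(9) -> no change; set of 9 is {9}
Step 3: find(12) -> no change; set of 12 is {12}
Step 4: find(9) -> no change; set of 9 is {9}
Step 5: find(7) -> no change; set of 7 is {7}
Step 6: find(0) -> no change; set of 0 is {0}
Step 7: union(5, 9) -> merged; set of 5 now {5, 9}
Step 8: find(9) -> no change; set of 9 is {5, 9}
Step 9: find(8) -> no change; set of 8 is {8}
Step 10: find(3) -> no change; set of 3 is {3}
Step 11: union(6, 3) -> merged; set of 6 now {3, 6}
Step 12: union(12, 5) -> merged; set of 12 now {5, 9, 12}
Step 13: find(4) -> no change; set of 4 is {4}
Step 14: union(3, 9) -> merged; set of 3 now {3, 5, 6, 9, 12}
Set of 9: {3, 5, 6, 9, 12}; 12 is a member.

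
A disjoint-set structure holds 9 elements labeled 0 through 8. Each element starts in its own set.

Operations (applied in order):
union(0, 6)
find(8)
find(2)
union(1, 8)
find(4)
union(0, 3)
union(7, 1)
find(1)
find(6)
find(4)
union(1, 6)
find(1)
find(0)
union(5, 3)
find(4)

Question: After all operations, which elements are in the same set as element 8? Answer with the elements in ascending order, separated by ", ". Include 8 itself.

Answer: 0, 1, 3, 5, 6, 7, 8

Derivation:
Step 1: union(0, 6) -> merged; set of 0 now {0, 6}
Step 2: find(8) -> no change; set of 8 is {8}
Step 3: find(2) -> no change; set of 2 is {2}
Step 4: union(1, 8) -> merged; set of 1 now {1, 8}
Step 5: find(4) -> no change; set of 4 is {4}
Step 6: union(0, 3) -> merged; set of 0 now {0, 3, 6}
Step 7: union(7, 1) -> merged; set of 7 now {1, 7, 8}
Step 8: find(1) -> no change; set of 1 is {1, 7, 8}
Step 9: find(6) -> no change; set of 6 is {0, 3, 6}
Step 10: find(4) -> no change; set of 4 is {4}
Step 11: union(1, 6) -> merged; set of 1 now {0, 1, 3, 6, 7, 8}
Step 12: find(1) -> no change; set of 1 is {0, 1, 3, 6, 7, 8}
Step 13: find(0) -> no change; set of 0 is {0, 1, 3, 6, 7, 8}
Step 14: union(5, 3) -> merged; set of 5 now {0, 1, 3, 5, 6, 7, 8}
Step 15: find(4) -> no change; set of 4 is {4}
Component of 8: {0, 1, 3, 5, 6, 7, 8}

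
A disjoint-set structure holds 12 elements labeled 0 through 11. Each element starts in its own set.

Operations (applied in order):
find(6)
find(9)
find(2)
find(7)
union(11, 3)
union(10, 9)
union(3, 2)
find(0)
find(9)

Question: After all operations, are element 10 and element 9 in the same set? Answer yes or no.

Answer: yes

Derivation:
Step 1: find(6) -> no change; set of 6 is {6}
Step 2: find(9) -> no change; set of 9 is {9}
Step 3: find(2) -> no change; set of 2 is {2}
Step 4: find(7) -> no change; set of 7 is {7}
Step 5: union(11, 3) -> merged; set of 11 now {3, 11}
Step 6: union(10, 9) -> merged; set of 10 now {9, 10}
Step 7: union(3, 2) -> merged; set of 3 now {2, 3, 11}
Step 8: find(0) -> no change; set of 0 is {0}
Step 9: find(9) -> no change; set of 9 is {9, 10}
Set of 10: {9, 10}; 9 is a member.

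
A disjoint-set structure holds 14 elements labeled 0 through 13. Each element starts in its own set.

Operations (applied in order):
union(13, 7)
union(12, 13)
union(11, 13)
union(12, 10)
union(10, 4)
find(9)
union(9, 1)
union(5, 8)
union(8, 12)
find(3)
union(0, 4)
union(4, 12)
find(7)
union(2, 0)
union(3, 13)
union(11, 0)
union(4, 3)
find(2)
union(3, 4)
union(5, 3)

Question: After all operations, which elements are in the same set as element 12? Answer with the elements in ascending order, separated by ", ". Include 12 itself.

Step 1: union(13, 7) -> merged; set of 13 now {7, 13}
Step 2: union(12, 13) -> merged; set of 12 now {7, 12, 13}
Step 3: union(11, 13) -> merged; set of 11 now {7, 11, 12, 13}
Step 4: union(12, 10) -> merged; set of 12 now {7, 10, 11, 12, 13}
Step 5: union(10, 4) -> merged; set of 10 now {4, 7, 10, 11, 12, 13}
Step 6: find(9) -> no change; set of 9 is {9}
Step 7: union(9, 1) -> merged; set of 9 now {1, 9}
Step 8: union(5, 8) -> merged; set of 5 now {5, 8}
Step 9: union(8, 12) -> merged; set of 8 now {4, 5, 7, 8, 10, 11, 12, 13}
Step 10: find(3) -> no change; set of 3 is {3}
Step 11: union(0, 4) -> merged; set of 0 now {0, 4, 5, 7, 8, 10, 11, 12, 13}
Step 12: union(4, 12) -> already same set; set of 4 now {0, 4, 5, 7, 8, 10, 11, 12, 13}
Step 13: find(7) -> no change; set of 7 is {0, 4, 5, 7, 8, 10, 11, 12, 13}
Step 14: union(2, 0) -> merged; set of 2 now {0, 2, 4, 5, 7, 8, 10, 11, 12, 13}
Step 15: union(3, 13) -> merged; set of 3 now {0, 2, 3, 4, 5, 7, 8, 10, 11, 12, 13}
Step 16: union(11, 0) -> already same set; set of 11 now {0, 2, 3, 4, 5, 7, 8, 10, 11, 12, 13}
Step 17: union(4, 3) -> already same set; set of 4 now {0, 2, 3, 4, 5, 7, 8, 10, 11, 12, 13}
Step 18: find(2) -> no change; set of 2 is {0, 2, 3, 4, 5, 7, 8, 10, 11, 12, 13}
Step 19: union(3, 4) -> already same set; set of 3 now {0, 2, 3, 4, 5, 7, 8, 10, 11, 12, 13}
Step 20: union(5, 3) -> already same set; set of 5 now {0, 2, 3, 4, 5, 7, 8, 10, 11, 12, 13}
Component of 12: {0, 2, 3, 4, 5, 7, 8, 10, 11, 12, 13}

Answer: 0, 2, 3, 4, 5, 7, 8, 10, 11, 12, 13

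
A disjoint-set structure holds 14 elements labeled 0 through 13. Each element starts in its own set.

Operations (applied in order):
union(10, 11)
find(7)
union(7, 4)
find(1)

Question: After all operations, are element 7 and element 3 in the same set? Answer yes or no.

Answer: no

Derivation:
Step 1: union(10, 11) -> merged; set of 10 now {10, 11}
Step 2: find(7) -> no change; set of 7 is {7}
Step 3: union(7, 4) -> merged; set of 7 now {4, 7}
Step 4: find(1) -> no change; set of 1 is {1}
Set of 7: {4, 7}; 3 is not a member.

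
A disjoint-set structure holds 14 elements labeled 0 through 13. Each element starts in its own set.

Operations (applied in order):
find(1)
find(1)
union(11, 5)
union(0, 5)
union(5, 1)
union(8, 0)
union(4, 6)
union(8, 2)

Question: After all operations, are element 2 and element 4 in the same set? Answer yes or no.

Step 1: find(1) -> no change; set of 1 is {1}
Step 2: find(1) -> no change; set of 1 is {1}
Step 3: union(11, 5) -> merged; set of 11 now {5, 11}
Step 4: union(0, 5) -> merged; set of 0 now {0, 5, 11}
Step 5: union(5, 1) -> merged; set of 5 now {0, 1, 5, 11}
Step 6: union(8, 0) -> merged; set of 8 now {0, 1, 5, 8, 11}
Step 7: union(4, 6) -> merged; set of 4 now {4, 6}
Step 8: union(8, 2) -> merged; set of 8 now {0, 1, 2, 5, 8, 11}
Set of 2: {0, 1, 2, 5, 8, 11}; 4 is not a member.

Answer: no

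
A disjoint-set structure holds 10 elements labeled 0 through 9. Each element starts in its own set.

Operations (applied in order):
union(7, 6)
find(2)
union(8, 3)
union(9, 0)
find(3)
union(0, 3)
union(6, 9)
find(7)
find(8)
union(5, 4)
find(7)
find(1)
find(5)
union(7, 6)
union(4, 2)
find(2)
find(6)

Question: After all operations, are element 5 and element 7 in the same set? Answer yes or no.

Answer: no

Derivation:
Step 1: union(7, 6) -> merged; set of 7 now {6, 7}
Step 2: find(2) -> no change; set of 2 is {2}
Step 3: union(8, 3) -> merged; set of 8 now {3, 8}
Step 4: union(9, 0) -> merged; set of 9 now {0, 9}
Step 5: find(3) -> no change; set of 3 is {3, 8}
Step 6: union(0, 3) -> merged; set of 0 now {0, 3, 8, 9}
Step 7: union(6, 9) -> merged; set of 6 now {0, 3, 6, 7, 8, 9}
Step 8: find(7) -> no change; set of 7 is {0, 3, 6, 7, 8, 9}
Step 9: find(8) -> no change; set of 8 is {0, 3, 6, 7, 8, 9}
Step 10: union(5, 4) -> merged; set of 5 now {4, 5}
Step 11: find(7) -> no change; set of 7 is {0, 3, 6, 7, 8, 9}
Step 12: find(1) -> no change; set of 1 is {1}
Step 13: find(5) -> no change; set of 5 is {4, 5}
Step 14: union(7, 6) -> already same set; set of 7 now {0, 3, 6, 7, 8, 9}
Step 15: union(4, 2) -> merged; set of 4 now {2, 4, 5}
Step 16: find(2) -> no change; set of 2 is {2, 4, 5}
Step 17: find(6) -> no change; set of 6 is {0, 3, 6, 7, 8, 9}
Set of 5: {2, 4, 5}; 7 is not a member.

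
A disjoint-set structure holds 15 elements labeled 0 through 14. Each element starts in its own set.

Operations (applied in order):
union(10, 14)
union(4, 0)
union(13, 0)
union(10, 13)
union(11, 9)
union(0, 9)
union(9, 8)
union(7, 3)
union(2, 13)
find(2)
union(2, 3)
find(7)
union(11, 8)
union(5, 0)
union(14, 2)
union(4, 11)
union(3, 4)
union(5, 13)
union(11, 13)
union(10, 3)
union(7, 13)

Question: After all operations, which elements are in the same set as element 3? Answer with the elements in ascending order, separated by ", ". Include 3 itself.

Step 1: union(10, 14) -> merged; set of 10 now {10, 14}
Step 2: union(4, 0) -> merged; set of 4 now {0, 4}
Step 3: union(13, 0) -> merged; set of 13 now {0, 4, 13}
Step 4: union(10, 13) -> merged; set of 10 now {0, 4, 10, 13, 14}
Step 5: union(11, 9) -> merged; set of 11 now {9, 11}
Step 6: union(0, 9) -> merged; set of 0 now {0, 4, 9, 10, 11, 13, 14}
Step 7: union(9, 8) -> merged; set of 9 now {0, 4, 8, 9, 10, 11, 13, 14}
Step 8: union(7, 3) -> merged; set of 7 now {3, 7}
Step 9: union(2, 13) -> merged; set of 2 now {0, 2, 4, 8, 9, 10, 11, 13, 14}
Step 10: find(2) -> no change; set of 2 is {0, 2, 4, 8, 9, 10, 11, 13, 14}
Step 11: union(2, 3) -> merged; set of 2 now {0, 2, 3, 4, 7, 8, 9, 10, 11, 13, 14}
Step 12: find(7) -> no change; set of 7 is {0, 2, 3, 4, 7, 8, 9, 10, 11, 13, 14}
Step 13: union(11, 8) -> already same set; set of 11 now {0, 2, 3, 4, 7, 8, 9, 10, 11, 13, 14}
Step 14: union(5, 0) -> merged; set of 5 now {0, 2, 3, 4, 5, 7, 8, 9, 10, 11, 13, 14}
Step 15: union(14, 2) -> already same set; set of 14 now {0, 2, 3, 4, 5, 7, 8, 9, 10, 11, 13, 14}
Step 16: union(4, 11) -> already same set; set of 4 now {0, 2, 3, 4, 5, 7, 8, 9, 10, 11, 13, 14}
Step 17: union(3, 4) -> already same set; set of 3 now {0, 2, 3, 4, 5, 7, 8, 9, 10, 11, 13, 14}
Step 18: union(5, 13) -> already same set; set of 5 now {0, 2, 3, 4, 5, 7, 8, 9, 10, 11, 13, 14}
Step 19: union(11, 13) -> already same set; set of 11 now {0, 2, 3, 4, 5, 7, 8, 9, 10, 11, 13, 14}
Step 20: union(10, 3) -> already same set; set of 10 now {0, 2, 3, 4, 5, 7, 8, 9, 10, 11, 13, 14}
Step 21: union(7, 13) -> already same set; set of 7 now {0, 2, 3, 4, 5, 7, 8, 9, 10, 11, 13, 14}
Component of 3: {0, 2, 3, 4, 5, 7, 8, 9, 10, 11, 13, 14}

Answer: 0, 2, 3, 4, 5, 7, 8, 9, 10, 11, 13, 14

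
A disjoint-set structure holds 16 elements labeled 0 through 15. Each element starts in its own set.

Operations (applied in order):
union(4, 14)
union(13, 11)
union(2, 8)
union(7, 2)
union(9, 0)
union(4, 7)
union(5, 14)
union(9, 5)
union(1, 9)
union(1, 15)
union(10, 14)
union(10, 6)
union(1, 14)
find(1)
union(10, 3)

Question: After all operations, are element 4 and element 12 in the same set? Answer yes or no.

Step 1: union(4, 14) -> merged; set of 4 now {4, 14}
Step 2: union(13, 11) -> merged; set of 13 now {11, 13}
Step 3: union(2, 8) -> merged; set of 2 now {2, 8}
Step 4: union(7, 2) -> merged; set of 7 now {2, 7, 8}
Step 5: union(9, 0) -> merged; set of 9 now {0, 9}
Step 6: union(4, 7) -> merged; set of 4 now {2, 4, 7, 8, 14}
Step 7: union(5, 14) -> merged; set of 5 now {2, 4, 5, 7, 8, 14}
Step 8: union(9, 5) -> merged; set of 9 now {0, 2, 4, 5, 7, 8, 9, 14}
Step 9: union(1, 9) -> merged; set of 1 now {0, 1, 2, 4, 5, 7, 8, 9, 14}
Step 10: union(1, 15) -> merged; set of 1 now {0, 1, 2, 4, 5, 7, 8, 9, 14, 15}
Step 11: union(10, 14) -> merged; set of 10 now {0, 1, 2, 4, 5, 7, 8, 9, 10, 14, 15}
Step 12: union(10, 6) -> merged; set of 10 now {0, 1, 2, 4, 5, 6, 7, 8, 9, 10, 14, 15}
Step 13: union(1, 14) -> already same set; set of 1 now {0, 1, 2, 4, 5, 6, 7, 8, 9, 10, 14, 15}
Step 14: find(1) -> no change; set of 1 is {0, 1, 2, 4, 5, 6, 7, 8, 9, 10, 14, 15}
Step 15: union(10, 3) -> merged; set of 10 now {0, 1, 2, 3, 4, 5, 6, 7, 8, 9, 10, 14, 15}
Set of 4: {0, 1, 2, 3, 4, 5, 6, 7, 8, 9, 10, 14, 15}; 12 is not a member.

Answer: no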